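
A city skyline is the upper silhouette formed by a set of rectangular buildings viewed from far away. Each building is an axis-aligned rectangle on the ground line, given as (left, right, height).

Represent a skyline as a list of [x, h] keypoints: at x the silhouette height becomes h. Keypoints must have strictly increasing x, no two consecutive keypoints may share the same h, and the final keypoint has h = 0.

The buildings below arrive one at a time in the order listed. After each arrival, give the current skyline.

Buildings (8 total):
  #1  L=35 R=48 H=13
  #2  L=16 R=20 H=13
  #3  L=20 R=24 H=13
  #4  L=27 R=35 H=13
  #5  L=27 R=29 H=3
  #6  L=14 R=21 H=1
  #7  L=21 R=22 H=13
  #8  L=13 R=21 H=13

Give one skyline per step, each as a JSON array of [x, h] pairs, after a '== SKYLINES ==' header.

== SKYLINES ==
[[35,13],[48,0]]
[[16,13],[20,0],[35,13],[48,0]]
[[16,13],[24,0],[35,13],[48,0]]
[[16,13],[24,0],[27,13],[48,0]]
[[16,13],[24,0],[27,13],[48,0]]
[[14,1],[16,13],[24,0],[27,13],[48,0]]
[[14,1],[16,13],[24,0],[27,13],[48,0]]
[[13,13],[24,0],[27,13],[48,0]]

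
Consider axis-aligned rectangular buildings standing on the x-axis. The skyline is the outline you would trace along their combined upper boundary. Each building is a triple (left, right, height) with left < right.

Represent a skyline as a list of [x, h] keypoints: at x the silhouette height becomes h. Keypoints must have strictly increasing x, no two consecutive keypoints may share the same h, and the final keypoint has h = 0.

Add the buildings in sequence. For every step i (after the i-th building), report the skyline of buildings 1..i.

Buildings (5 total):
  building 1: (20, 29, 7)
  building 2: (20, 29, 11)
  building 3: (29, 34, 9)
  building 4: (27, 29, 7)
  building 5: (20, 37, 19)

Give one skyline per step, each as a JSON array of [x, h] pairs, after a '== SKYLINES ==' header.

== SKYLINES ==
[[20,7],[29,0]]
[[20,11],[29,0]]
[[20,11],[29,9],[34,0]]
[[20,11],[29,9],[34,0]]
[[20,19],[37,0]]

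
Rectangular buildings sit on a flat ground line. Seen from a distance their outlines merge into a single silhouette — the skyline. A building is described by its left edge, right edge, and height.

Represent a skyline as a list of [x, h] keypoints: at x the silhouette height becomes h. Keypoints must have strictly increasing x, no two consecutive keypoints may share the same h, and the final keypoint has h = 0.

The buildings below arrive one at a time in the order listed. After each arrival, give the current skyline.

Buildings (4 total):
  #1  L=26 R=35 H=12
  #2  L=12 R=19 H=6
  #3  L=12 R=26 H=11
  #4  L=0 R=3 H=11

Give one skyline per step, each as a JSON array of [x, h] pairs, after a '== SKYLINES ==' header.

== SKYLINES ==
[[26,12],[35,0]]
[[12,6],[19,0],[26,12],[35,0]]
[[12,11],[26,12],[35,0]]
[[0,11],[3,0],[12,11],[26,12],[35,0]]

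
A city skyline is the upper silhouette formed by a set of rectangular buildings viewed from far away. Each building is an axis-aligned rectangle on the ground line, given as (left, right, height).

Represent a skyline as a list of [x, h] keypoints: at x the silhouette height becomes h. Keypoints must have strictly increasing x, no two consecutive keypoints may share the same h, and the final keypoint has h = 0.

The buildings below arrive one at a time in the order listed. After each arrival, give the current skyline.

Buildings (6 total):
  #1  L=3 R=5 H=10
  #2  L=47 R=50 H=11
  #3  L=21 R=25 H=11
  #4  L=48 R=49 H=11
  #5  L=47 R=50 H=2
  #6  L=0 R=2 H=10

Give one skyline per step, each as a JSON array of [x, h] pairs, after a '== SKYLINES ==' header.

== SKYLINES ==
[[3,10],[5,0]]
[[3,10],[5,0],[47,11],[50,0]]
[[3,10],[5,0],[21,11],[25,0],[47,11],[50,0]]
[[3,10],[5,0],[21,11],[25,0],[47,11],[50,0]]
[[3,10],[5,0],[21,11],[25,0],[47,11],[50,0]]
[[0,10],[2,0],[3,10],[5,0],[21,11],[25,0],[47,11],[50,0]]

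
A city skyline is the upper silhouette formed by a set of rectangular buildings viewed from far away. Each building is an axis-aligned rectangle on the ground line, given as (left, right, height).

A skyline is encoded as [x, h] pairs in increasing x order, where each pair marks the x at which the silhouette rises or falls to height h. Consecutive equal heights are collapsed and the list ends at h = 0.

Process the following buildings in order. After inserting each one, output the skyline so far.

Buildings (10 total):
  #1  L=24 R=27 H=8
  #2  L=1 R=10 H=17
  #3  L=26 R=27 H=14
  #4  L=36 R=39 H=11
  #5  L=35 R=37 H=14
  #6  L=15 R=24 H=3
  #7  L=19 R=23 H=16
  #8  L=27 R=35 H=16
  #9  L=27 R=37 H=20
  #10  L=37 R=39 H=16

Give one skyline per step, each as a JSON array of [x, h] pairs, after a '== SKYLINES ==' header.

== SKYLINES ==
[[24,8],[27,0]]
[[1,17],[10,0],[24,8],[27,0]]
[[1,17],[10,0],[24,8],[26,14],[27,0]]
[[1,17],[10,0],[24,8],[26,14],[27,0],[36,11],[39,0]]
[[1,17],[10,0],[24,8],[26,14],[27,0],[35,14],[37,11],[39,0]]
[[1,17],[10,0],[15,3],[24,8],[26,14],[27,0],[35,14],[37,11],[39,0]]
[[1,17],[10,0],[15,3],[19,16],[23,3],[24,8],[26,14],[27,0],[35,14],[37,11],[39,0]]
[[1,17],[10,0],[15,3],[19,16],[23,3],[24,8],[26,14],[27,16],[35,14],[37,11],[39,0]]
[[1,17],[10,0],[15,3],[19,16],[23,3],[24,8],[26,14],[27,20],[37,11],[39,0]]
[[1,17],[10,0],[15,3],[19,16],[23,3],[24,8],[26,14],[27,20],[37,16],[39,0]]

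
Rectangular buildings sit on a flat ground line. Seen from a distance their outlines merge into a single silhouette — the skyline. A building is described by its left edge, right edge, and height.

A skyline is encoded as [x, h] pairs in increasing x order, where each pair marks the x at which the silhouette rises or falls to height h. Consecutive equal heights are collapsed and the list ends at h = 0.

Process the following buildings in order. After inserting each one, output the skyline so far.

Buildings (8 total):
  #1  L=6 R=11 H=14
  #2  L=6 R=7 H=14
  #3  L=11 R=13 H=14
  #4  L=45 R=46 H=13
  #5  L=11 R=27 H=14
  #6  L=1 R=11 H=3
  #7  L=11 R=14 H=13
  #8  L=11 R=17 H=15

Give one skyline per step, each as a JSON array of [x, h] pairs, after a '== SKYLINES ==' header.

== SKYLINES ==
[[6,14],[11,0]]
[[6,14],[11,0]]
[[6,14],[13,0]]
[[6,14],[13,0],[45,13],[46,0]]
[[6,14],[27,0],[45,13],[46,0]]
[[1,3],[6,14],[27,0],[45,13],[46,0]]
[[1,3],[6,14],[27,0],[45,13],[46,0]]
[[1,3],[6,14],[11,15],[17,14],[27,0],[45,13],[46,0]]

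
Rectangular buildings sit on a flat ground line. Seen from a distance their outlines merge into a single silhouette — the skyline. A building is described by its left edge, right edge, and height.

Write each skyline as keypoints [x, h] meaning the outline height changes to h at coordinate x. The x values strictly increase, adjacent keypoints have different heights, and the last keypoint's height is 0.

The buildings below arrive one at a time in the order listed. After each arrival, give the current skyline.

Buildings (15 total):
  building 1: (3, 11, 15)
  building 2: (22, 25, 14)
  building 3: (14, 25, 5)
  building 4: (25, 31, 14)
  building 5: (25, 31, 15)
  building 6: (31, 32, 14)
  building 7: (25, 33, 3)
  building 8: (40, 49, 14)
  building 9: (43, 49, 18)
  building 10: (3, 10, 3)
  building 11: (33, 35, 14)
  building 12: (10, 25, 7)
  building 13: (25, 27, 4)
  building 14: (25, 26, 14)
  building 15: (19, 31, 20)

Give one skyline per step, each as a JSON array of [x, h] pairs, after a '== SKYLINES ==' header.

== SKYLINES ==
[[3,15],[11,0]]
[[3,15],[11,0],[22,14],[25,0]]
[[3,15],[11,0],[14,5],[22,14],[25,0]]
[[3,15],[11,0],[14,5],[22,14],[31,0]]
[[3,15],[11,0],[14,5],[22,14],[25,15],[31,0]]
[[3,15],[11,0],[14,5],[22,14],[25,15],[31,14],[32,0]]
[[3,15],[11,0],[14,5],[22,14],[25,15],[31,14],[32,3],[33,0]]
[[3,15],[11,0],[14,5],[22,14],[25,15],[31,14],[32,3],[33,0],[40,14],[49,0]]
[[3,15],[11,0],[14,5],[22,14],[25,15],[31,14],[32,3],[33,0],[40,14],[43,18],[49,0]]
[[3,15],[11,0],[14,5],[22,14],[25,15],[31,14],[32,3],[33,0],[40,14],[43,18],[49,0]]
[[3,15],[11,0],[14,5],[22,14],[25,15],[31,14],[32,3],[33,14],[35,0],[40,14],[43,18],[49,0]]
[[3,15],[11,7],[22,14],[25,15],[31,14],[32,3],[33,14],[35,0],[40,14],[43,18],[49,0]]
[[3,15],[11,7],[22,14],[25,15],[31,14],[32,3],[33,14],[35,0],[40,14],[43,18],[49,0]]
[[3,15],[11,7],[22,14],[25,15],[31,14],[32,3],[33,14],[35,0],[40,14],[43,18],[49,0]]
[[3,15],[11,7],[19,20],[31,14],[32,3],[33,14],[35,0],[40,14],[43,18],[49,0]]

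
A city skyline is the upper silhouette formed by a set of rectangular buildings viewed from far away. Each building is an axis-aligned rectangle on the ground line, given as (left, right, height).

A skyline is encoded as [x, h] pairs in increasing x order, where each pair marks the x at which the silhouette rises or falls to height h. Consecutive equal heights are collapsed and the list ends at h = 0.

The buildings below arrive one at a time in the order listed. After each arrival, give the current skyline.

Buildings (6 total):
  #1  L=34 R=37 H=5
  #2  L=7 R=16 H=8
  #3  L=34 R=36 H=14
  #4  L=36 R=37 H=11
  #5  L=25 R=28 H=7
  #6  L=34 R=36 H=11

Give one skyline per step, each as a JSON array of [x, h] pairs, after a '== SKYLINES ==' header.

== SKYLINES ==
[[34,5],[37,0]]
[[7,8],[16,0],[34,5],[37,0]]
[[7,8],[16,0],[34,14],[36,5],[37,0]]
[[7,8],[16,0],[34,14],[36,11],[37,0]]
[[7,8],[16,0],[25,7],[28,0],[34,14],[36,11],[37,0]]
[[7,8],[16,0],[25,7],[28,0],[34,14],[36,11],[37,0]]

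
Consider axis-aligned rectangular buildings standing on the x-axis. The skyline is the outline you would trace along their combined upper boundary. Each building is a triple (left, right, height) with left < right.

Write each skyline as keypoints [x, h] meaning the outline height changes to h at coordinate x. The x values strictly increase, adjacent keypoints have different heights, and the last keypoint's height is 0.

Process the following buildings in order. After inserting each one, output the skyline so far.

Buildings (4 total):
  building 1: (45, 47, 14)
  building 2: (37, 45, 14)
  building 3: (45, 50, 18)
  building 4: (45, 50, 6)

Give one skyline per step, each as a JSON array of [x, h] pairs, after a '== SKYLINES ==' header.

== SKYLINES ==
[[45,14],[47,0]]
[[37,14],[47,0]]
[[37,14],[45,18],[50,0]]
[[37,14],[45,18],[50,0]]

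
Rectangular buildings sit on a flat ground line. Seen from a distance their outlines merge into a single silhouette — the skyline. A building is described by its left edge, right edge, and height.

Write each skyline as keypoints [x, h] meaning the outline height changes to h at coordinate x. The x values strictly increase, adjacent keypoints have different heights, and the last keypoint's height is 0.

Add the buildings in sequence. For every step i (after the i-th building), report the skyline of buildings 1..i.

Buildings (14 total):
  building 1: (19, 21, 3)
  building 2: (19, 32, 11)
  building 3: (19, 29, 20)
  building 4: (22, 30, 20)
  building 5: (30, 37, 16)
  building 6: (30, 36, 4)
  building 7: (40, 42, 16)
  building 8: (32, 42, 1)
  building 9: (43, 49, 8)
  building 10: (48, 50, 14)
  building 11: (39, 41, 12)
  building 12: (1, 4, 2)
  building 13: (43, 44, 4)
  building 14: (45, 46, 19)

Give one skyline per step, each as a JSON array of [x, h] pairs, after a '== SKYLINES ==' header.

== SKYLINES ==
[[19,3],[21,0]]
[[19,11],[32,0]]
[[19,20],[29,11],[32,0]]
[[19,20],[30,11],[32,0]]
[[19,20],[30,16],[37,0]]
[[19,20],[30,16],[37,0]]
[[19,20],[30,16],[37,0],[40,16],[42,0]]
[[19,20],[30,16],[37,1],[40,16],[42,0]]
[[19,20],[30,16],[37,1],[40,16],[42,0],[43,8],[49,0]]
[[19,20],[30,16],[37,1],[40,16],[42,0],[43,8],[48,14],[50,0]]
[[19,20],[30,16],[37,1],[39,12],[40,16],[42,0],[43,8],[48,14],[50,0]]
[[1,2],[4,0],[19,20],[30,16],[37,1],[39,12],[40,16],[42,0],[43,8],[48,14],[50,0]]
[[1,2],[4,0],[19,20],[30,16],[37,1],[39,12],[40,16],[42,0],[43,8],[48,14],[50,0]]
[[1,2],[4,0],[19,20],[30,16],[37,1],[39,12],[40,16],[42,0],[43,8],[45,19],[46,8],[48,14],[50,0]]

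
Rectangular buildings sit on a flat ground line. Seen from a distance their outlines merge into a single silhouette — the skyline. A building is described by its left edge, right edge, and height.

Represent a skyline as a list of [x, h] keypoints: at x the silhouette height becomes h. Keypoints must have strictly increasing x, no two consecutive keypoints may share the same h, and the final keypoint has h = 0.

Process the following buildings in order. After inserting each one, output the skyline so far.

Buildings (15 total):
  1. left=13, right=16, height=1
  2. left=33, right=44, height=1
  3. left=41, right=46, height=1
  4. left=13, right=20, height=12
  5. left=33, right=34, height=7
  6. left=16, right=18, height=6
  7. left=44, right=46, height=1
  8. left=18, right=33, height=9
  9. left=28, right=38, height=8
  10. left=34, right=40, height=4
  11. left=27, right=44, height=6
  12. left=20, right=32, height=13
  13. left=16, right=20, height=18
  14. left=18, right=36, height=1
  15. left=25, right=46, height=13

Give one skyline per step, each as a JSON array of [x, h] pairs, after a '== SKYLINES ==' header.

== SKYLINES ==
[[13,1],[16,0]]
[[13,1],[16,0],[33,1],[44,0]]
[[13,1],[16,0],[33,1],[46,0]]
[[13,12],[20,0],[33,1],[46,0]]
[[13,12],[20,0],[33,7],[34,1],[46,0]]
[[13,12],[20,0],[33,7],[34,1],[46,0]]
[[13,12],[20,0],[33,7],[34,1],[46,0]]
[[13,12],[20,9],[33,7],[34,1],[46,0]]
[[13,12],[20,9],[33,8],[38,1],[46,0]]
[[13,12],[20,9],[33,8],[38,4],[40,1],[46,0]]
[[13,12],[20,9],[33,8],[38,6],[44,1],[46,0]]
[[13,12],[20,13],[32,9],[33,8],[38,6],[44,1],[46,0]]
[[13,12],[16,18],[20,13],[32,9],[33,8],[38,6],[44,1],[46,0]]
[[13,12],[16,18],[20,13],[32,9],[33,8],[38,6],[44,1],[46,0]]
[[13,12],[16,18],[20,13],[46,0]]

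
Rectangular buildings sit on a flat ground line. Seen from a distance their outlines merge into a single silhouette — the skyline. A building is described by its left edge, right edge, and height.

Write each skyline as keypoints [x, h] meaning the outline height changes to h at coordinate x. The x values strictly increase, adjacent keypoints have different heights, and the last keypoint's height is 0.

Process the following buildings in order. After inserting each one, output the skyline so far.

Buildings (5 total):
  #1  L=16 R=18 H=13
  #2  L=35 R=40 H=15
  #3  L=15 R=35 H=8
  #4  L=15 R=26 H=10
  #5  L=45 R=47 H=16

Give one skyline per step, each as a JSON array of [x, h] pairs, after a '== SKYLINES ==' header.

== SKYLINES ==
[[16,13],[18,0]]
[[16,13],[18,0],[35,15],[40,0]]
[[15,8],[16,13],[18,8],[35,15],[40,0]]
[[15,10],[16,13],[18,10],[26,8],[35,15],[40,0]]
[[15,10],[16,13],[18,10],[26,8],[35,15],[40,0],[45,16],[47,0]]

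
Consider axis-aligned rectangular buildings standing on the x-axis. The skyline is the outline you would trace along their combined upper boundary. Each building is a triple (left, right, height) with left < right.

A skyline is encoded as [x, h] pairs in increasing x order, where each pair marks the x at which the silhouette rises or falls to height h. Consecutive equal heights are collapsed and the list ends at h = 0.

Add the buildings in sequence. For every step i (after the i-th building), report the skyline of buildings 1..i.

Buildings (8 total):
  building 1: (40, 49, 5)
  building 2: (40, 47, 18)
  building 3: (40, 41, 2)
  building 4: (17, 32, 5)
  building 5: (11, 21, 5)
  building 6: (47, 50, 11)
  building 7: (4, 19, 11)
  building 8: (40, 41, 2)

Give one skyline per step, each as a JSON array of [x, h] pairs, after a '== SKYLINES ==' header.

== SKYLINES ==
[[40,5],[49,0]]
[[40,18],[47,5],[49,0]]
[[40,18],[47,5],[49,0]]
[[17,5],[32,0],[40,18],[47,5],[49,0]]
[[11,5],[32,0],[40,18],[47,5],[49,0]]
[[11,5],[32,0],[40,18],[47,11],[50,0]]
[[4,11],[19,5],[32,0],[40,18],[47,11],[50,0]]
[[4,11],[19,5],[32,0],[40,18],[47,11],[50,0]]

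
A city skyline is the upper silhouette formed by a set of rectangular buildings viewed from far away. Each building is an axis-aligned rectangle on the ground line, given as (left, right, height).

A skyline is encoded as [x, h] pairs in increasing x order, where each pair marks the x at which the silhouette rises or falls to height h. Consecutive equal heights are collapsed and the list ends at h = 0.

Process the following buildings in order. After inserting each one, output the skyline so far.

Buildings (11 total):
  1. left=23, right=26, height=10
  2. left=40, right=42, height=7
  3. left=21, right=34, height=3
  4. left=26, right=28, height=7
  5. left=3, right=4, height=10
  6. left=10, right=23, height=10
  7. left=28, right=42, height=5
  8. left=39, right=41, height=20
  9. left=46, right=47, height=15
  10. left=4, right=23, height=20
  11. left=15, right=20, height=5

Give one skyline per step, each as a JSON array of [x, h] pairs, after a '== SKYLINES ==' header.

== SKYLINES ==
[[23,10],[26,0]]
[[23,10],[26,0],[40,7],[42,0]]
[[21,3],[23,10],[26,3],[34,0],[40,7],[42,0]]
[[21,3],[23,10],[26,7],[28,3],[34,0],[40,7],[42,0]]
[[3,10],[4,0],[21,3],[23,10],[26,7],[28,3],[34,0],[40,7],[42,0]]
[[3,10],[4,0],[10,10],[26,7],[28,3],[34,0],[40,7],[42,0]]
[[3,10],[4,0],[10,10],[26,7],[28,5],[40,7],[42,0]]
[[3,10],[4,0],[10,10],[26,7],[28,5],[39,20],[41,7],[42,0]]
[[3,10],[4,0],[10,10],[26,7],[28,5],[39,20],[41,7],[42,0],[46,15],[47,0]]
[[3,10],[4,20],[23,10],[26,7],[28,5],[39,20],[41,7],[42,0],[46,15],[47,0]]
[[3,10],[4,20],[23,10],[26,7],[28,5],[39,20],[41,7],[42,0],[46,15],[47,0]]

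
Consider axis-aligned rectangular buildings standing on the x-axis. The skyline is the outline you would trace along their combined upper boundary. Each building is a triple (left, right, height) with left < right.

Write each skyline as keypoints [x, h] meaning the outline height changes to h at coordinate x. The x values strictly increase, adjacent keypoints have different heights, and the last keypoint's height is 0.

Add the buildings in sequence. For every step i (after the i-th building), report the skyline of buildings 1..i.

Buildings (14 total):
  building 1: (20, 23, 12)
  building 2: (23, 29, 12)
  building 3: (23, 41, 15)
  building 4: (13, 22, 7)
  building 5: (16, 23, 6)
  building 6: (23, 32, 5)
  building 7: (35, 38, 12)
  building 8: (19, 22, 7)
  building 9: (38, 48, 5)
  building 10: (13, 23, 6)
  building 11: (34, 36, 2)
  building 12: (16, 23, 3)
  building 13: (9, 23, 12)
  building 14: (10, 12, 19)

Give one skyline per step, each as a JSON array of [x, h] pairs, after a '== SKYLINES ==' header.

== SKYLINES ==
[[20,12],[23,0]]
[[20,12],[29,0]]
[[20,12],[23,15],[41,0]]
[[13,7],[20,12],[23,15],[41,0]]
[[13,7],[20,12],[23,15],[41,0]]
[[13,7],[20,12],[23,15],[41,0]]
[[13,7],[20,12],[23,15],[41,0]]
[[13,7],[20,12],[23,15],[41,0]]
[[13,7],[20,12],[23,15],[41,5],[48,0]]
[[13,7],[20,12],[23,15],[41,5],[48,0]]
[[13,7],[20,12],[23,15],[41,5],[48,0]]
[[13,7],[20,12],[23,15],[41,5],[48,0]]
[[9,12],[23,15],[41,5],[48,0]]
[[9,12],[10,19],[12,12],[23,15],[41,5],[48,0]]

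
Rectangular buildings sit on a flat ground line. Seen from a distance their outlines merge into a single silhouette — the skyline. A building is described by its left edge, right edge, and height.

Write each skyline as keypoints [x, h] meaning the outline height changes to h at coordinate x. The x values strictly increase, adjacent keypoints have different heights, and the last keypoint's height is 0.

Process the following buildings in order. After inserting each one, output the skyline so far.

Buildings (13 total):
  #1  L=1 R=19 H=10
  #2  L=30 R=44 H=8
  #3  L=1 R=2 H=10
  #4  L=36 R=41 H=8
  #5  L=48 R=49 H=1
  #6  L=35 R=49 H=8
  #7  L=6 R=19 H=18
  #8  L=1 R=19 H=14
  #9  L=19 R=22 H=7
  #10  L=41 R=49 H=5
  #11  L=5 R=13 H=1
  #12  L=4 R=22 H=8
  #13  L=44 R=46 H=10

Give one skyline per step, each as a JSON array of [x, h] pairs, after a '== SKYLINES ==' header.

== SKYLINES ==
[[1,10],[19,0]]
[[1,10],[19,0],[30,8],[44,0]]
[[1,10],[19,0],[30,8],[44,0]]
[[1,10],[19,0],[30,8],[44,0]]
[[1,10],[19,0],[30,8],[44,0],[48,1],[49,0]]
[[1,10],[19,0],[30,8],[49,0]]
[[1,10],[6,18],[19,0],[30,8],[49,0]]
[[1,14],[6,18],[19,0],[30,8],[49,0]]
[[1,14],[6,18],[19,7],[22,0],[30,8],[49,0]]
[[1,14],[6,18],[19,7],[22,0],[30,8],[49,0]]
[[1,14],[6,18],[19,7],[22,0],[30,8],[49,0]]
[[1,14],[6,18],[19,8],[22,0],[30,8],[49,0]]
[[1,14],[6,18],[19,8],[22,0],[30,8],[44,10],[46,8],[49,0]]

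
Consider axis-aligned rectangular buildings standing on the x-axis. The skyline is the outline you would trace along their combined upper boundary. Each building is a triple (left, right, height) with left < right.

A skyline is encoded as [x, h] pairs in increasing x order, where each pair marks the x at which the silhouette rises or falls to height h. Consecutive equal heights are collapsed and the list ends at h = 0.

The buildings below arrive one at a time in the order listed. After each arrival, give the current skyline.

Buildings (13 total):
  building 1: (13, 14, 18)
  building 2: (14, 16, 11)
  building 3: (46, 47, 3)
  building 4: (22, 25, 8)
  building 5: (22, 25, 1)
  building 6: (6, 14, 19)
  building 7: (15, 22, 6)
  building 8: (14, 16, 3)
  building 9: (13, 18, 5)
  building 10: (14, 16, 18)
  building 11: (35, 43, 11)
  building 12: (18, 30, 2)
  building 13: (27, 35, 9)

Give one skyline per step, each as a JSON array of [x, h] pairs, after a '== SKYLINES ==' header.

== SKYLINES ==
[[13,18],[14,0]]
[[13,18],[14,11],[16,0]]
[[13,18],[14,11],[16,0],[46,3],[47,0]]
[[13,18],[14,11],[16,0],[22,8],[25,0],[46,3],[47,0]]
[[13,18],[14,11],[16,0],[22,8],[25,0],[46,3],[47,0]]
[[6,19],[14,11],[16,0],[22,8],[25,0],[46,3],[47,0]]
[[6,19],[14,11],[16,6],[22,8],[25,0],[46,3],[47,0]]
[[6,19],[14,11],[16,6],[22,8],[25,0],[46,3],[47,0]]
[[6,19],[14,11],[16,6],[22,8],[25,0],[46,3],[47,0]]
[[6,19],[14,18],[16,6],[22,8],[25,0],[46,3],[47,0]]
[[6,19],[14,18],[16,6],[22,8],[25,0],[35,11],[43,0],[46,3],[47,0]]
[[6,19],[14,18],[16,6],[22,8],[25,2],[30,0],[35,11],[43,0],[46,3],[47,0]]
[[6,19],[14,18],[16,6],[22,8],[25,2],[27,9],[35,11],[43,0],[46,3],[47,0]]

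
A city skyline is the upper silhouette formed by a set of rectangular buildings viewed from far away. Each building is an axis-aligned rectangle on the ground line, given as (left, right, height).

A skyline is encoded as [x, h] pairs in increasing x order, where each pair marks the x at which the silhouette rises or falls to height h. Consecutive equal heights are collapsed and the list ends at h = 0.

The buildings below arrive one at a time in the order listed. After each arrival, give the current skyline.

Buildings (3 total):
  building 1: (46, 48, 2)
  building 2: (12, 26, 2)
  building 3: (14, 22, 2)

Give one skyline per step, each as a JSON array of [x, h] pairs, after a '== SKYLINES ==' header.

== SKYLINES ==
[[46,2],[48,0]]
[[12,2],[26,0],[46,2],[48,0]]
[[12,2],[26,0],[46,2],[48,0]]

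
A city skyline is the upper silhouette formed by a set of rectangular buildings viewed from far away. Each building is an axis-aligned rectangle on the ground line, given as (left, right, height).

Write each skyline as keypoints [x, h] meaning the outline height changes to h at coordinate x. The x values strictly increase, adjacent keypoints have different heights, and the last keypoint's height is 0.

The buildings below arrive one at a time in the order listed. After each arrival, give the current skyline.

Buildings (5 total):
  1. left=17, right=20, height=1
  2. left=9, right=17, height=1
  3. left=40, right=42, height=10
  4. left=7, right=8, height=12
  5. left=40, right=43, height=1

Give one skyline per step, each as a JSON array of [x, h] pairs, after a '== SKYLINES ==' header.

== SKYLINES ==
[[17,1],[20,0]]
[[9,1],[20,0]]
[[9,1],[20,0],[40,10],[42,0]]
[[7,12],[8,0],[9,1],[20,0],[40,10],[42,0]]
[[7,12],[8,0],[9,1],[20,0],[40,10],[42,1],[43,0]]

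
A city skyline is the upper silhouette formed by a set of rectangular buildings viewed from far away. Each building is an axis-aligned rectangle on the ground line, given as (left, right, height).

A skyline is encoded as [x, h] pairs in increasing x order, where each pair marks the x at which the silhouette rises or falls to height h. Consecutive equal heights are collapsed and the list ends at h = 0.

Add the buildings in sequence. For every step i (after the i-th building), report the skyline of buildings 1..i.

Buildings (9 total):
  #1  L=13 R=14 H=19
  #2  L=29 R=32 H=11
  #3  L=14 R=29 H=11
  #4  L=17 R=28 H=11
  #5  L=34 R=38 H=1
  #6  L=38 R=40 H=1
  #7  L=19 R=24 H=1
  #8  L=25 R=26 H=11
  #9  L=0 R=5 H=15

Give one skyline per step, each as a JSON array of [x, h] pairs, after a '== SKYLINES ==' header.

== SKYLINES ==
[[13,19],[14,0]]
[[13,19],[14,0],[29,11],[32,0]]
[[13,19],[14,11],[32,0]]
[[13,19],[14,11],[32,0]]
[[13,19],[14,11],[32,0],[34,1],[38,0]]
[[13,19],[14,11],[32,0],[34,1],[40,0]]
[[13,19],[14,11],[32,0],[34,1],[40,0]]
[[13,19],[14,11],[32,0],[34,1],[40,0]]
[[0,15],[5,0],[13,19],[14,11],[32,0],[34,1],[40,0]]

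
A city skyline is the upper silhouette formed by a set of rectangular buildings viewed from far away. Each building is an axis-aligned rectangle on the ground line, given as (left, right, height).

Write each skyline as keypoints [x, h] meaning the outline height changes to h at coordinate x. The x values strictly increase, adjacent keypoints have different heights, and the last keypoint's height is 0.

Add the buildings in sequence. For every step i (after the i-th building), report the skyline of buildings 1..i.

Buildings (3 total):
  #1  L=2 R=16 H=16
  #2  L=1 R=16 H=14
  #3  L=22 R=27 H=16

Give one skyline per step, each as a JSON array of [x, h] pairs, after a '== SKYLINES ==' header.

== SKYLINES ==
[[2,16],[16,0]]
[[1,14],[2,16],[16,0]]
[[1,14],[2,16],[16,0],[22,16],[27,0]]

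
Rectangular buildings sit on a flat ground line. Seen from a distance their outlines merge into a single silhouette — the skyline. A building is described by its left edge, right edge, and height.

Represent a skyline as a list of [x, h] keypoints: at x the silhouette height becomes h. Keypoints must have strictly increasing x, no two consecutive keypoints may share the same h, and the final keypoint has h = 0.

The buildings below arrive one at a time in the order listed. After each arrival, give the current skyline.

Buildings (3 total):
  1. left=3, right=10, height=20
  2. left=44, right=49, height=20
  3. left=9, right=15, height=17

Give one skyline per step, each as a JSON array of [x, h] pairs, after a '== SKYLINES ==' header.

== SKYLINES ==
[[3,20],[10,0]]
[[3,20],[10,0],[44,20],[49,0]]
[[3,20],[10,17],[15,0],[44,20],[49,0]]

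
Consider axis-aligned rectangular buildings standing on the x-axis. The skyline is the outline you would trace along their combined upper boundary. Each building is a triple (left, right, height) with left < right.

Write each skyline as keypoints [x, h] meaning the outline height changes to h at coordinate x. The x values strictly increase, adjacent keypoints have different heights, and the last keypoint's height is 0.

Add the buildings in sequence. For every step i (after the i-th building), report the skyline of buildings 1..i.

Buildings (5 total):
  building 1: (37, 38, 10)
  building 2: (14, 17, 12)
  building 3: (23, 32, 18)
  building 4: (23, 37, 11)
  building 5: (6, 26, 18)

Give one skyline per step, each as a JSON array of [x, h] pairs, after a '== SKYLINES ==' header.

== SKYLINES ==
[[37,10],[38,0]]
[[14,12],[17,0],[37,10],[38,0]]
[[14,12],[17,0],[23,18],[32,0],[37,10],[38,0]]
[[14,12],[17,0],[23,18],[32,11],[37,10],[38,0]]
[[6,18],[32,11],[37,10],[38,0]]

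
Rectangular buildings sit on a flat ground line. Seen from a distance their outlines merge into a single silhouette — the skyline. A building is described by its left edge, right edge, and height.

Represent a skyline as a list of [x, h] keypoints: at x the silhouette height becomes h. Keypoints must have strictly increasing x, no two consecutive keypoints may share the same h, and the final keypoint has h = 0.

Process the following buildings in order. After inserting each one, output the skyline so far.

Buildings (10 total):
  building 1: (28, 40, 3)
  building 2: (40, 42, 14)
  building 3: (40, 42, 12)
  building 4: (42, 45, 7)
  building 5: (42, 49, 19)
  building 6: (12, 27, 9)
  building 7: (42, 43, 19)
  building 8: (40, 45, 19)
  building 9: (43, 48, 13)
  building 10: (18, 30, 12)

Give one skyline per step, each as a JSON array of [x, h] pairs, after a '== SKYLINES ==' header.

== SKYLINES ==
[[28,3],[40,0]]
[[28,3],[40,14],[42,0]]
[[28,3],[40,14],[42,0]]
[[28,3],[40,14],[42,7],[45,0]]
[[28,3],[40,14],[42,19],[49,0]]
[[12,9],[27,0],[28,3],[40,14],[42,19],[49,0]]
[[12,9],[27,0],[28,3],[40,14],[42,19],[49,0]]
[[12,9],[27,0],[28,3],[40,19],[49,0]]
[[12,9],[27,0],[28,3],[40,19],[49,0]]
[[12,9],[18,12],[30,3],[40,19],[49,0]]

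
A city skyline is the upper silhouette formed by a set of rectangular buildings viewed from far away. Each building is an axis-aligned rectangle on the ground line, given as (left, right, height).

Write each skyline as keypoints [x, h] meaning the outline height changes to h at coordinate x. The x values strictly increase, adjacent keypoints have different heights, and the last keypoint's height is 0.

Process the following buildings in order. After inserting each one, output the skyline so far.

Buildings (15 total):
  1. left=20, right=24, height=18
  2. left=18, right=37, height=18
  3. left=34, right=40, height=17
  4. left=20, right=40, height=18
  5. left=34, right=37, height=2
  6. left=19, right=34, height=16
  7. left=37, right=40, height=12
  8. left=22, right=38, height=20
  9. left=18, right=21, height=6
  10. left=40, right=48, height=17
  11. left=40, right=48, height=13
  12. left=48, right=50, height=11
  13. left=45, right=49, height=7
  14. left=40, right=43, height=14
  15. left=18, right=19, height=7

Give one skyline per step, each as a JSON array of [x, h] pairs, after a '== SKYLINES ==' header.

== SKYLINES ==
[[20,18],[24,0]]
[[18,18],[37,0]]
[[18,18],[37,17],[40,0]]
[[18,18],[40,0]]
[[18,18],[40,0]]
[[18,18],[40,0]]
[[18,18],[40,0]]
[[18,18],[22,20],[38,18],[40,0]]
[[18,18],[22,20],[38,18],[40,0]]
[[18,18],[22,20],[38,18],[40,17],[48,0]]
[[18,18],[22,20],[38,18],[40,17],[48,0]]
[[18,18],[22,20],[38,18],[40,17],[48,11],[50,0]]
[[18,18],[22,20],[38,18],[40,17],[48,11],[50,0]]
[[18,18],[22,20],[38,18],[40,17],[48,11],[50,0]]
[[18,18],[22,20],[38,18],[40,17],[48,11],[50,0]]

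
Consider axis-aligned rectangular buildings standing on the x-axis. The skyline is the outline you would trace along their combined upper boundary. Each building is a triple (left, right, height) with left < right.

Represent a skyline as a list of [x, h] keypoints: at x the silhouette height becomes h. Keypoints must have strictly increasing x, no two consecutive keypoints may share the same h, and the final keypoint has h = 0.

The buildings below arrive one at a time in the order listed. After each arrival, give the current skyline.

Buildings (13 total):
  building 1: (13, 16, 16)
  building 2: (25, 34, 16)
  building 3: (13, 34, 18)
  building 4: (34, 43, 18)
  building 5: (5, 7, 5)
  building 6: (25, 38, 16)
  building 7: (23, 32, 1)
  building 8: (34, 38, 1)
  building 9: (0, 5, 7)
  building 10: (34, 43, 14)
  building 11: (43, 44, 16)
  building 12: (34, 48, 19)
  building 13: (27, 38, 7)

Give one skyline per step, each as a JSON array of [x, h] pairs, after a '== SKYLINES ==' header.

== SKYLINES ==
[[13,16],[16,0]]
[[13,16],[16,0],[25,16],[34,0]]
[[13,18],[34,0]]
[[13,18],[43,0]]
[[5,5],[7,0],[13,18],[43,0]]
[[5,5],[7,0],[13,18],[43,0]]
[[5,5],[7,0],[13,18],[43,0]]
[[5,5],[7,0],[13,18],[43,0]]
[[0,7],[5,5],[7,0],[13,18],[43,0]]
[[0,7],[5,5],[7,0],[13,18],[43,0]]
[[0,7],[5,5],[7,0],[13,18],[43,16],[44,0]]
[[0,7],[5,5],[7,0],[13,18],[34,19],[48,0]]
[[0,7],[5,5],[7,0],[13,18],[34,19],[48,0]]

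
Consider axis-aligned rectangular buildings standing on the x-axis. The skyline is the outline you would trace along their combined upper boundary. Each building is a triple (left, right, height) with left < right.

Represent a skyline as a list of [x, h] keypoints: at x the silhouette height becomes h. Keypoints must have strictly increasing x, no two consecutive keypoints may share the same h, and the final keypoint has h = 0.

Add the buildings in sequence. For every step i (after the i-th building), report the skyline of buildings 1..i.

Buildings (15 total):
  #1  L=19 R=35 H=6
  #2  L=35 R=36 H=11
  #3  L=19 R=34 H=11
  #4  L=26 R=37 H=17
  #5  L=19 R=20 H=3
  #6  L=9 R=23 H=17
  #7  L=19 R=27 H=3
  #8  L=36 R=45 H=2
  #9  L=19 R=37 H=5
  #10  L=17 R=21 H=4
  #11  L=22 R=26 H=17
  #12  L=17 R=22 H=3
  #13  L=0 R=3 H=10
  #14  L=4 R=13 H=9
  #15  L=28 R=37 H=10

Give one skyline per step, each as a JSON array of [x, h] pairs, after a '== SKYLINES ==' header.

== SKYLINES ==
[[19,6],[35,0]]
[[19,6],[35,11],[36,0]]
[[19,11],[34,6],[35,11],[36,0]]
[[19,11],[26,17],[37,0]]
[[19,11],[26,17],[37,0]]
[[9,17],[23,11],[26,17],[37,0]]
[[9,17],[23,11],[26,17],[37,0]]
[[9,17],[23,11],[26,17],[37,2],[45,0]]
[[9,17],[23,11],[26,17],[37,2],[45,0]]
[[9,17],[23,11],[26,17],[37,2],[45,0]]
[[9,17],[37,2],[45,0]]
[[9,17],[37,2],[45,0]]
[[0,10],[3,0],[9,17],[37,2],[45,0]]
[[0,10],[3,0],[4,9],[9,17],[37,2],[45,0]]
[[0,10],[3,0],[4,9],[9,17],[37,2],[45,0]]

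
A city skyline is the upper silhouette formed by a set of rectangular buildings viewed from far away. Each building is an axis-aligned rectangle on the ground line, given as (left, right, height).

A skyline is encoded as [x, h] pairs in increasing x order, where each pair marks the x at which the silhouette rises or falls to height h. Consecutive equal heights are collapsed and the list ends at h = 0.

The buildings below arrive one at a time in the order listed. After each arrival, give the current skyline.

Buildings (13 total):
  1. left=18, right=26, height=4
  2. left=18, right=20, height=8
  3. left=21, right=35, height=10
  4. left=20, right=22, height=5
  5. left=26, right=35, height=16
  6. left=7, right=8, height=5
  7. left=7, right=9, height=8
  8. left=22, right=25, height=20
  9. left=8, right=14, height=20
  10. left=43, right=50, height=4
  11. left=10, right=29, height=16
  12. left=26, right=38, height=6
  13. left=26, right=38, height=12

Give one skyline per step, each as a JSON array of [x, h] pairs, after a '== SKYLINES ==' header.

== SKYLINES ==
[[18,4],[26,0]]
[[18,8],[20,4],[26,0]]
[[18,8],[20,4],[21,10],[35,0]]
[[18,8],[20,5],[21,10],[35,0]]
[[18,8],[20,5],[21,10],[26,16],[35,0]]
[[7,5],[8,0],[18,8],[20,5],[21,10],[26,16],[35,0]]
[[7,8],[9,0],[18,8],[20,5],[21,10],[26,16],[35,0]]
[[7,8],[9,0],[18,8],[20,5],[21,10],[22,20],[25,10],[26,16],[35,0]]
[[7,8],[8,20],[14,0],[18,8],[20,5],[21,10],[22,20],[25,10],[26,16],[35,0]]
[[7,8],[8,20],[14,0],[18,8],[20,5],[21,10],[22,20],[25,10],[26,16],[35,0],[43,4],[50,0]]
[[7,8],[8,20],[14,16],[22,20],[25,16],[35,0],[43,4],[50,0]]
[[7,8],[8,20],[14,16],[22,20],[25,16],[35,6],[38,0],[43,4],[50,0]]
[[7,8],[8,20],[14,16],[22,20],[25,16],[35,12],[38,0],[43,4],[50,0]]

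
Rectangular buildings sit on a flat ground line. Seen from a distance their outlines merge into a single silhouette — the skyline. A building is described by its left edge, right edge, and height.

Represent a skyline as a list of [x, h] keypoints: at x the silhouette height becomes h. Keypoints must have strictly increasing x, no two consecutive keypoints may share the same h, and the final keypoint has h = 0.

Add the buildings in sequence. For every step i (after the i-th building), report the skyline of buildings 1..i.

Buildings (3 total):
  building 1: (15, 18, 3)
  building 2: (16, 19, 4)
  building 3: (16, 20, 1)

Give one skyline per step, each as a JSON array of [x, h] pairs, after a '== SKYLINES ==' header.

== SKYLINES ==
[[15,3],[18,0]]
[[15,3],[16,4],[19,0]]
[[15,3],[16,4],[19,1],[20,0]]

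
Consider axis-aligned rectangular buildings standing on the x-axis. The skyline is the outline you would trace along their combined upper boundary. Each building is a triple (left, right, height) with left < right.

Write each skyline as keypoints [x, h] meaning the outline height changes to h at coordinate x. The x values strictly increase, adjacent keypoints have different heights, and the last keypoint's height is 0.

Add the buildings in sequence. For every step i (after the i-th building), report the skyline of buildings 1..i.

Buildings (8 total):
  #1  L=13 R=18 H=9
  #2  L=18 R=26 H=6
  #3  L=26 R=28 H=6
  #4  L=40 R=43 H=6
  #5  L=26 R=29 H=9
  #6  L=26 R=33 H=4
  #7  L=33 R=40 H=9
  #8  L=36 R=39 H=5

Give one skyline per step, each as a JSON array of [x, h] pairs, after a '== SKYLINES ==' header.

== SKYLINES ==
[[13,9],[18,0]]
[[13,9],[18,6],[26,0]]
[[13,9],[18,6],[28,0]]
[[13,9],[18,6],[28,0],[40,6],[43,0]]
[[13,9],[18,6],[26,9],[29,0],[40,6],[43,0]]
[[13,9],[18,6],[26,9],[29,4],[33,0],[40,6],[43,0]]
[[13,9],[18,6],[26,9],[29,4],[33,9],[40,6],[43,0]]
[[13,9],[18,6],[26,9],[29,4],[33,9],[40,6],[43,0]]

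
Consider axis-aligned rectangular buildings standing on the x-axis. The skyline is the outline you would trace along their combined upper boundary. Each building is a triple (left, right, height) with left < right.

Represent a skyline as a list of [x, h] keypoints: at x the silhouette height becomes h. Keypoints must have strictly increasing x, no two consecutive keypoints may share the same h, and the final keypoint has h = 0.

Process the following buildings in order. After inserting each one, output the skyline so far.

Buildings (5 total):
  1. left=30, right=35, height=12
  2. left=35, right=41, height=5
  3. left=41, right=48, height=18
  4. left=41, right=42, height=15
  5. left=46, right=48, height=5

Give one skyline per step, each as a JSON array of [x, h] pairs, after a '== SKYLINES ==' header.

== SKYLINES ==
[[30,12],[35,0]]
[[30,12],[35,5],[41,0]]
[[30,12],[35,5],[41,18],[48,0]]
[[30,12],[35,5],[41,18],[48,0]]
[[30,12],[35,5],[41,18],[48,0]]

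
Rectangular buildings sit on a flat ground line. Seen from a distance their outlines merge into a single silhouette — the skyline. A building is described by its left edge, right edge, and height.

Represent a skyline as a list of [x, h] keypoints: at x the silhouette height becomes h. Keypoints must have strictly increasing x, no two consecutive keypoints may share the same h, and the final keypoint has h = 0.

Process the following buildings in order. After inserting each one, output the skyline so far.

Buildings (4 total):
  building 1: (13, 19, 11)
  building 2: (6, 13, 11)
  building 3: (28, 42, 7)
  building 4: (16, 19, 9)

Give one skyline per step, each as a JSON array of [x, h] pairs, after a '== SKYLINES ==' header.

== SKYLINES ==
[[13,11],[19,0]]
[[6,11],[19,0]]
[[6,11],[19,0],[28,7],[42,0]]
[[6,11],[19,0],[28,7],[42,0]]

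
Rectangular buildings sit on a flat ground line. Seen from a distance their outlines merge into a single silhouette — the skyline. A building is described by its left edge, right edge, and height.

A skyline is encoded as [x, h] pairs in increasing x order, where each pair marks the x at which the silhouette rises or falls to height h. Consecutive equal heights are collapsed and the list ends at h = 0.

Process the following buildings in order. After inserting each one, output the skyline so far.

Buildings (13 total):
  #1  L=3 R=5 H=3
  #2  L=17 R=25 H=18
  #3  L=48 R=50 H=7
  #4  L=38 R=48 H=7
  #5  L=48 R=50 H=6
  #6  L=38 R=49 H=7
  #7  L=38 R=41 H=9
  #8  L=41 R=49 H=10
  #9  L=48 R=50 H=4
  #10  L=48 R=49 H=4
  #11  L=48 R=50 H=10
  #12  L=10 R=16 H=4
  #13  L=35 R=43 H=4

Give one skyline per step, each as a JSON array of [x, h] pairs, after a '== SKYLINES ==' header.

== SKYLINES ==
[[3,3],[5,0]]
[[3,3],[5,0],[17,18],[25,0]]
[[3,3],[5,0],[17,18],[25,0],[48,7],[50,0]]
[[3,3],[5,0],[17,18],[25,0],[38,7],[50,0]]
[[3,3],[5,0],[17,18],[25,0],[38,7],[50,0]]
[[3,3],[5,0],[17,18],[25,0],[38,7],[50,0]]
[[3,3],[5,0],[17,18],[25,0],[38,9],[41,7],[50,0]]
[[3,3],[5,0],[17,18],[25,0],[38,9],[41,10],[49,7],[50,0]]
[[3,3],[5,0],[17,18],[25,0],[38,9],[41,10],[49,7],[50,0]]
[[3,3],[5,0],[17,18],[25,0],[38,9],[41,10],[49,7],[50,0]]
[[3,3],[5,0],[17,18],[25,0],[38,9],[41,10],[50,0]]
[[3,3],[5,0],[10,4],[16,0],[17,18],[25,0],[38,9],[41,10],[50,0]]
[[3,3],[5,0],[10,4],[16,0],[17,18],[25,0],[35,4],[38,9],[41,10],[50,0]]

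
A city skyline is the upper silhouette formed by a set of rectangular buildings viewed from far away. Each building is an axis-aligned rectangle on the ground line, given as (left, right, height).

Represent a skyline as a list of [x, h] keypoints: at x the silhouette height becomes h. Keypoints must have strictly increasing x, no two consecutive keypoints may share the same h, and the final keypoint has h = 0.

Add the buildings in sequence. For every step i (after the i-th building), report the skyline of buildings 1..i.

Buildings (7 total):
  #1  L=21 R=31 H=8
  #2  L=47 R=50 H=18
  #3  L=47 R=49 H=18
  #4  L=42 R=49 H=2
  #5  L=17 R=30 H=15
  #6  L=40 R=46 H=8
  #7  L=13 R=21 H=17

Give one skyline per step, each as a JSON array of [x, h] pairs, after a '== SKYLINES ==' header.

== SKYLINES ==
[[21,8],[31,0]]
[[21,8],[31,0],[47,18],[50,0]]
[[21,8],[31,0],[47,18],[50,0]]
[[21,8],[31,0],[42,2],[47,18],[50,0]]
[[17,15],[30,8],[31,0],[42,2],[47,18],[50,0]]
[[17,15],[30,8],[31,0],[40,8],[46,2],[47,18],[50,0]]
[[13,17],[21,15],[30,8],[31,0],[40,8],[46,2],[47,18],[50,0]]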